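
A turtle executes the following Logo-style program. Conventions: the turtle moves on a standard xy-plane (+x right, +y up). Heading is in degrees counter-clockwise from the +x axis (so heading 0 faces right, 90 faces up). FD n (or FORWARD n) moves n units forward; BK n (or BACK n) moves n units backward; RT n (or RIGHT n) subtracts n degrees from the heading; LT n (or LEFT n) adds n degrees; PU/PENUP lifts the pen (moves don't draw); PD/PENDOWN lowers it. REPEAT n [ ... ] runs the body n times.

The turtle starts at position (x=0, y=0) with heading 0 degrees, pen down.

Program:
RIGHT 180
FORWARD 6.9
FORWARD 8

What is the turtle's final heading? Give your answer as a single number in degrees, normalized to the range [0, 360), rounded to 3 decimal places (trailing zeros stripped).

Executing turtle program step by step:
Start: pos=(0,0), heading=0, pen down
RT 180: heading 0 -> 180
FD 6.9: (0,0) -> (-6.9,0) [heading=180, draw]
FD 8: (-6.9,0) -> (-14.9,0) [heading=180, draw]
Final: pos=(-14.9,0), heading=180, 2 segment(s) drawn

Answer: 180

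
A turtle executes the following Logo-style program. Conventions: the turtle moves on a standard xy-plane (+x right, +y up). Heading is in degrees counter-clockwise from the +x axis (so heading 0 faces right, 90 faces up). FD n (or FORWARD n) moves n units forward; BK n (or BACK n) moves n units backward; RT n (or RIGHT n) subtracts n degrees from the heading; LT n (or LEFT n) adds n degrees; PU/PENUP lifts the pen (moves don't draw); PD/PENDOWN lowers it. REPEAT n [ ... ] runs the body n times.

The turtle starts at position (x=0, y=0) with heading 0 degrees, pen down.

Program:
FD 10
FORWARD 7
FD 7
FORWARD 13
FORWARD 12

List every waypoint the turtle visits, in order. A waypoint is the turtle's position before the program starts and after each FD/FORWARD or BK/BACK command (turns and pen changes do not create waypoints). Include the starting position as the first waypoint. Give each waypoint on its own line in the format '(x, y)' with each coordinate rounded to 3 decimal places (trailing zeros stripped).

Executing turtle program step by step:
Start: pos=(0,0), heading=0, pen down
FD 10: (0,0) -> (10,0) [heading=0, draw]
FD 7: (10,0) -> (17,0) [heading=0, draw]
FD 7: (17,0) -> (24,0) [heading=0, draw]
FD 13: (24,0) -> (37,0) [heading=0, draw]
FD 12: (37,0) -> (49,0) [heading=0, draw]
Final: pos=(49,0), heading=0, 5 segment(s) drawn
Waypoints (6 total):
(0, 0)
(10, 0)
(17, 0)
(24, 0)
(37, 0)
(49, 0)

Answer: (0, 0)
(10, 0)
(17, 0)
(24, 0)
(37, 0)
(49, 0)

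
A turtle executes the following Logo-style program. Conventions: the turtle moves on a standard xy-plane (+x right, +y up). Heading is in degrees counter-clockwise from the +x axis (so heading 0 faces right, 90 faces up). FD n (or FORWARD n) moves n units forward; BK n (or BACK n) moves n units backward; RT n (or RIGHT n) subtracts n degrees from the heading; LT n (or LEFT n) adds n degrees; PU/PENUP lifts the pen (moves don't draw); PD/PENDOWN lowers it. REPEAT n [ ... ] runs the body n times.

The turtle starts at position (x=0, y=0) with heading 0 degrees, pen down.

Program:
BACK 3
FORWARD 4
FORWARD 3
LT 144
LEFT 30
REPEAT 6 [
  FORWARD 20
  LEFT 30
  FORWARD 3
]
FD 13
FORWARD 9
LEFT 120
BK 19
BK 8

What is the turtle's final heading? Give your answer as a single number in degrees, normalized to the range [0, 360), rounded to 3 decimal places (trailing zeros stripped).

Answer: 114

Derivation:
Executing turtle program step by step:
Start: pos=(0,0), heading=0, pen down
BK 3: (0,0) -> (-3,0) [heading=0, draw]
FD 4: (-3,0) -> (1,0) [heading=0, draw]
FD 3: (1,0) -> (4,0) [heading=0, draw]
LT 144: heading 0 -> 144
LT 30: heading 144 -> 174
REPEAT 6 [
  -- iteration 1/6 --
  FD 20: (4,0) -> (-15.89,2.091) [heading=174, draw]
  LT 30: heading 174 -> 204
  FD 3: (-15.89,2.091) -> (-18.631,0.87) [heading=204, draw]
  -- iteration 2/6 --
  FD 20: (-18.631,0.87) -> (-36.902,-7.264) [heading=204, draw]
  LT 30: heading 204 -> 234
  FD 3: (-36.902,-7.264) -> (-38.665,-9.691) [heading=234, draw]
  -- iteration 3/6 --
  FD 20: (-38.665,-9.691) -> (-50.421,-25.872) [heading=234, draw]
  LT 30: heading 234 -> 264
  FD 3: (-50.421,-25.872) -> (-50.735,-28.855) [heading=264, draw]
  -- iteration 4/6 --
  FD 20: (-50.735,-28.855) -> (-52.825,-48.746) [heading=264, draw]
  LT 30: heading 264 -> 294
  FD 3: (-52.825,-48.746) -> (-51.605,-51.486) [heading=294, draw]
  -- iteration 5/6 --
  FD 20: (-51.605,-51.486) -> (-43.47,-69.757) [heading=294, draw]
  LT 30: heading 294 -> 324
  FD 3: (-43.47,-69.757) -> (-41.043,-71.521) [heading=324, draw]
  -- iteration 6/6 --
  FD 20: (-41.043,-71.521) -> (-24.863,-83.276) [heading=324, draw]
  LT 30: heading 324 -> 354
  FD 3: (-24.863,-83.276) -> (-21.879,-83.59) [heading=354, draw]
]
FD 13: (-21.879,-83.59) -> (-8.951,-84.949) [heading=354, draw]
FD 9: (-8.951,-84.949) -> (0,-85.89) [heading=354, draw]
LT 120: heading 354 -> 114
BK 19: (0,-85.89) -> (7.728,-103.247) [heading=114, draw]
BK 8: (7.728,-103.247) -> (10.982,-110.555) [heading=114, draw]
Final: pos=(10.982,-110.555), heading=114, 19 segment(s) drawn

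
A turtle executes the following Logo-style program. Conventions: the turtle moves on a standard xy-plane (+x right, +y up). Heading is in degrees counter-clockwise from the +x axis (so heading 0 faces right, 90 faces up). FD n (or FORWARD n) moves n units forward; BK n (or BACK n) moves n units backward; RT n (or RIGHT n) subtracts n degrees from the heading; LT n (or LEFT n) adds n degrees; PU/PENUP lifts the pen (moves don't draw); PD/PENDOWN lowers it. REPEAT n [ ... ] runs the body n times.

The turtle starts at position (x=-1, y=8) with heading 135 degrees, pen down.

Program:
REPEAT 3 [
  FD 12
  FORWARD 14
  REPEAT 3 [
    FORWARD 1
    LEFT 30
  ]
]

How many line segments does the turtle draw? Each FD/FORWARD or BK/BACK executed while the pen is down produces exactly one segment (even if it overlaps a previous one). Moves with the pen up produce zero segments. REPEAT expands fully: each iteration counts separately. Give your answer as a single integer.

Answer: 15

Derivation:
Executing turtle program step by step:
Start: pos=(-1,8), heading=135, pen down
REPEAT 3 [
  -- iteration 1/3 --
  FD 12: (-1,8) -> (-9.485,16.485) [heading=135, draw]
  FD 14: (-9.485,16.485) -> (-19.385,26.385) [heading=135, draw]
  REPEAT 3 [
    -- iteration 1/3 --
    FD 1: (-19.385,26.385) -> (-20.092,27.092) [heading=135, draw]
    LT 30: heading 135 -> 165
    -- iteration 2/3 --
    FD 1: (-20.092,27.092) -> (-21.058,27.351) [heading=165, draw]
    LT 30: heading 165 -> 195
    -- iteration 3/3 --
    FD 1: (-21.058,27.351) -> (-22.024,27.092) [heading=195, draw]
    LT 30: heading 195 -> 225
  ]
  -- iteration 2/3 --
  FD 12: (-22.024,27.092) -> (-30.509,18.607) [heading=225, draw]
  FD 14: (-30.509,18.607) -> (-40.409,8.707) [heading=225, draw]
  REPEAT 3 [
    -- iteration 1/3 --
    FD 1: (-40.409,8.707) -> (-41.116,8) [heading=225, draw]
    LT 30: heading 225 -> 255
    -- iteration 2/3 --
    FD 1: (-41.116,8) -> (-41.374,7.034) [heading=255, draw]
    LT 30: heading 255 -> 285
    -- iteration 3/3 --
    FD 1: (-41.374,7.034) -> (-41.116,6.068) [heading=285, draw]
    LT 30: heading 285 -> 315
  ]
  -- iteration 3/3 --
  FD 12: (-41.116,6.068) -> (-32.63,-2.417) [heading=315, draw]
  FD 14: (-32.63,-2.417) -> (-22.731,-12.317) [heading=315, draw]
  REPEAT 3 [
    -- iteration 1/3 --
    FD 1: (-22.731,-12.317) -> (-22.024,-13.024) [heading=315, draw]
    LT 30: heading 315 -> 345
    -- iteration 2/3 --
    FD 1: (-22.024,-13.024) -> (-21.058,-13.283) [heading=345, draw]
    LT 30: heading 345 -> 15
    -- iteration 3/3 --
    FD 1: (-21.058,-13.283) -> (-20.092,-13.024) [heading=15, draw]
    LT 30: heading 15 -> 45
  ]
]
Final: pos=(-20.092,-13.024), heading=45, 15 segment(s) drawn
Segments drawn: 15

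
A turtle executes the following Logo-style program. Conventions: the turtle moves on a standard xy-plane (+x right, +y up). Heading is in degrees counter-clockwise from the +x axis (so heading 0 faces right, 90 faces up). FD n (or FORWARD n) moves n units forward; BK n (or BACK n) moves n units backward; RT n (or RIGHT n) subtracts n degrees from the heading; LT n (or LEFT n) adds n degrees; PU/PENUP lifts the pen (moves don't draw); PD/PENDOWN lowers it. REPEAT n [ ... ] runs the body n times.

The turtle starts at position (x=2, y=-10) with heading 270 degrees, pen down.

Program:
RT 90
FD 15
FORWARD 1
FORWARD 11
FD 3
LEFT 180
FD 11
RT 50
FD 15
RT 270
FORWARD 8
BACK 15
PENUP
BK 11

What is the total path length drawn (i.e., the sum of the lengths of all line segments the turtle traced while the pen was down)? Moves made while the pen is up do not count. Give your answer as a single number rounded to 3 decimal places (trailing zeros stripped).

Answer: 79

Derivation:
Executing turtle program step by step:
Start: pos=(2,-10), heading=270, pen down
RT 90: heading 270 -> 180
FD 15: (2,-10) -> (-13,-10) [heading=180, draw]
FD 1: (-13,-10) -> (-14,-10) [heading=180, draw]
FD 11: (-14,-10) -> (-25,-10) [heading=180, draw]
FD 3: (-25,-10) -> (-28,-10) [heading=180, draw]
LT 180: heading 180 -> 0
FD 11: (-28,-10) -> (-17,-10) [heading=0, draw]
RT 50: heading 0 -> 310
FD 15: (-17,-10) -> (-7.358,-21.491) [heading=310, draw]
RT 270: heading 310 -> 40
FD 8: (-7.358,-21.491) -> (-1.23,-16.348) [heading=40, draw]
BK 15: (-1.23,-16.348) -> (-12.72,-25.99) [heading=40, draw]
PU: pen up
BK 11: (-12.72,-25.99) -> (-21.147,-33.061) [heading=40, move]
Final: pos=(-21.147,-33.061), heading=40, 8 segment(s) drawn

Segment lengths:
  seg 1: (2,-10) -> (-13,-10), length = 15
  seg 2: (-13,-10) -> (-14,-10), length = 1
  seg 3: (-14,-10) -> (-25,-10), length = 11
  seg 4: (-25,-10) -> (-28,-10), length = 3
  seg 5: (-28,-10) -> (-17,-10), length = 11
  seg 6: (-17,-10) -> (-7.358,-21.491), length = 15
  seg 7: (-7.358,-21.491) -> (-1.23,-16.348), length = 8
  seg 8: (-1.23,-16.348) -> (-12.72,-25.99), length = 15
Total = 79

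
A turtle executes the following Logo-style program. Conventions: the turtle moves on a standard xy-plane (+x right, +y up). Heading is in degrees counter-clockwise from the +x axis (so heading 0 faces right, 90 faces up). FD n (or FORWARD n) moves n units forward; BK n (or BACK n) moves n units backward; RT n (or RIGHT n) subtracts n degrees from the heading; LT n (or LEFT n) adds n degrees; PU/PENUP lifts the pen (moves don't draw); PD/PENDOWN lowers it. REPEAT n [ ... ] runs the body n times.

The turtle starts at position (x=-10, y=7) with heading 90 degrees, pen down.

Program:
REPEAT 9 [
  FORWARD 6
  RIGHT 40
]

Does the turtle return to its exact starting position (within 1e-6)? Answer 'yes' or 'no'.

Executing turtle program step by step:
Start: pos=(-10,7), heading=90, pen down
REPEAT 9 [
  -- iteration 1/9 --
  FD 6: (-10,7) -> (-10,13) [heading=90, draw]
  RT 40: heading 90 -> 50
  -- iteration 2/9 --
  FD 6: (-10,13) -> (-6.143,17.596) [heading=50, draw]
  RT 40: heading 50 -> 10
  -- iteration 3/9 --
  FD 6: (-6.143,17.596) -> (-0.234,18.638) [heading=10, draw]
  RT 40: heading 10 -> 330
  -- iteration 4/9 --
  FD 6: (-0.234,18.638) -> (4.962,15.638) [heading=330, draw]
  RT 40: heading 330 -> 290
  -- iteration 5/9 --
  FD 6: (4.962,15.638) -> (7.014,10) [heading=290, draw]
  RT 40: heading 290 -> 250
  -- iteration 6/9 --
  FD 6: (7.014,10) -> (4.962,4.362) [heading=250, draw]
  RT 40: heading 250 -> 210
  -- iteration 7/9 --
  FD 6: (4.962,4.362) -> (-0.234,1.362) [heading=210, draw]
  RT 40: heading 210 -> 170
  -- iteration 8/9 --
  FD 6: (-0.234,1.362) -> (-6.143,2.404) [heading=170, draw]
  RT 40: heading 170 -> 130
  -- iteration 9/9 --
  FD 6: (-6.143,2.404) -> (-10,7) [heading=130, draw]
  RT 40: heading 130 -> 90
]
Final: pos=(-10,7), heading=90, 9 segment(s) drawn

Start position: (-10, 7)
Final position: (-10, 7)
Distance = 0; < 1e-6 -> CLOSED

Answer: yes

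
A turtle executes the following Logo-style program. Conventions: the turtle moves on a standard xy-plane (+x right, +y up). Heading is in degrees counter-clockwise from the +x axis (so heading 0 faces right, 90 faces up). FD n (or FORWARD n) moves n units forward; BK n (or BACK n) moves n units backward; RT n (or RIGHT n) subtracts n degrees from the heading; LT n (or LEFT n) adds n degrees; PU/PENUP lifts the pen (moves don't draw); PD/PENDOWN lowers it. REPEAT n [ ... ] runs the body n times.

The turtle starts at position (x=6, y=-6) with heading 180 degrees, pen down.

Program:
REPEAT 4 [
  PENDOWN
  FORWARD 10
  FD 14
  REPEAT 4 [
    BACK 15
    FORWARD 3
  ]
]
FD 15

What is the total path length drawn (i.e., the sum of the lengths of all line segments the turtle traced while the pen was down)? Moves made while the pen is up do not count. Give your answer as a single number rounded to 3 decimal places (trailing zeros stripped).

Executing turtle program step by step:
Start: pos=(6,-6), heading=180, pen down
REPEAT 4 [
  -- iteration 1/4 --
  PD: pen down
  FD 10: (6,-6) -> (-4,-6) [heading=180, draw]
  FD 14: (-4,-6) -> (-18,-6) [heading=180, draw]
  REPEAT 4 [
    -- iteration 1/4 --
    BK 15: (-18,-6) -> (-3,-6) [heading=180, draw]
    FD 3: (-3,-6) -> (-6,-6) [heading=180, draw]
    -- iteration 2/4 --
    BK 15: (-6,-6) -> (9,-6) [heading=180, draw]
    FD 3: (9,-6) -> (6,-6) [heading=180, draw]
    -- iteration 3/4 --
    BK 15: (6,-6) -> (21,-6) [heading=180, draw]
    FD 3: (21,-6) -> (18,-6) [heading=180, draw]
    -- iteration 4/4 --
    BK 15: (18,-6) -> (33,-6) [heading=180, draw]
    FD 3: (33,-6) -> (30,-6) [heading=180, draw]
  ]
  -- iteration 2/4 --
  PD: pen down
  FD 10: (30,-6) -> (20,-6) [heading=180, draw]
  FD 14: (20,-6) -> (6,-6) [heading=180, draw]
  REPEAT 4 [
    -- iteration 1/4 --
    BK 15: (6,-6) -> (21,-6) [heading=180, draw]
    FD 3: (21,-6) -> (18,-6) [heading=180, draw]
    -- iteration 2/4 --
    BK 15: (18,-6) -> (33,-6) [heading=180, draw]
    FD 3: (33,-6) -> (30,-6) [heading=180, draw]
    -- iteration 3/4 --
    BK 15: (30,-6) -> (45,-6) [heading=180, draw]
    FD 3: (45,-6) -> (42,-6) [heading=180, draw]
    -- iteration 4/4 --
    BK 15: (42,-6) -> (57,-6) [heading=180, draw]
    FD 3: (57,-6) -> (54,-6) [heading=180, draw]
  ]
  -- iteration 3/4 --
  PD: pen down
  FD 10: (54,-6) -> (44,-6) [heading=180, draw]
  FD 14: (44,-6) -> (30,-6) [heading=180, draw]
  REPEAT 4 [
    -- iteration 1/4 --
    BK 15: (30,-6) -> (45,-6) [heading=180, draw]
    FD 3: (45,-6) -> (42,-6) [heading=180, draw]
    -- iteration 2/4 --
    BK 15: (42,-6) -> (57,-6) [heading=180, draw]
    FD 3: (57,-6) -> (54,-6) [heading=180, draw]
    -- iteration 3/4 --
    BK 15: (54,-6) -> (69,-6) [heading=180, draw]
    FD 3: (69,-6) -> (66,-6) [heading=180, draw]
    -- iteration 4/4 --
    BK 15: (66,-6) -> (81,-6) [heading=180, draw]
    FD 3: (81,-6) -> (78,-6) [heading=180, draw]
  ]
  -- iteration 4/4 --
  PD: pen down
  FD 10: (78,-6) -> (68,-6) [heading=180, draw]
  FD 14: (68,-6) -> (54,-6) [heading=180, draw]
  REPEAT 4 [
    -- iteration 1/4 --
    BK 15: (54,-6) -> (69,-6) [heading=180, draw]
    FD 3: (69,-6) -> (66,-6) [heading=180, draw]
    -- iteration 2/4 --
    BK 15: (66,-6) -> (81,-6) [heading=180, draw]
    FD 3: (81,-6) -> (78,-6) [heading=180, draw]
    -- iteration 3/4 --
    BK 15: (78,-6) -> (93,-6) [heading=180, draw]
    FD 3: (93,-6) -> (90,-6) [heading=180, draw]
    -- iteration 4/4 --
    BK 15: (90,-6) -> (105,-6) [heading=180, draw]
    FD 3: (105,-6) -> (102,-6) [heading=180, draw]
  ]
]
FD 15: (102,-6) -> (87,-6) [heading=180, draw]
Final: pos=(87,-6), heading=180, 41 segment(s) drawn

Segment lengths:
  seg 1: (6,-6) -> (-4,-6), length = 10
  seg 2: (-4,-6) -> (-18,-6), length = 14
  seg 3: (-18,-6) -> (-3,-6), length = 15
  seg 4: (-3,-6) -> (-6,-6), length = 3
  seg 5: (-6,-6) -> (9,-6), length = 15
  seg 6: (9,-6) -> (6,-6), length = 3
  seg 7: (6,-6) -> (21,-6), length = 15
  seg 8: (21,-6) -> (18,-6), length = 3
  seg 9: (18,-6) -> (33,-6), length = 15
  seg 10: (33,-6) -> (30,-6), length = 3
  seg 11: (30,-6) -> (20,-6), length = 10
  seg 12: (20,-6) -> (6,-6), length = 14
  seg 13: (6,-6) -> (21,-6), length = 15
  seg 14: (21,-6) -> (18,-6), length = 3
  seg 15: (18,-6) -> (33,-6), length = 15
  seg 16: (33,-6) -> (30,-6), length = 3
  seg 17: (30,-6) -> (45,-6), length = 15
  seg 18: (45,-6) -> (42,-6), length = 3
  seg 19: (42,-6) -> (57,-6), length = 15
  seg 20: (57,-6) -> (54,-6), length = 3
  seg 21: (54,-6) -> (44,-6), length = 10
  seg 22: (44,-6) -> (30,-6), length = 14
  seg 23: (30,-6) -> (45,-6), length = 15
  seg 24: (45,-6) -> (42,-6), length = 3
  seg 25: (42,-6) -> (57,-6), length = 15
  seg 26: (57,-6) -> (54,-6), length = 3
  seg 27: (54,-6) -> (69,-6), length = 15
  seg 28: (69,-6) -> (66,-6), length = 3
  seg 29: (66,-6) -> (81,-6), length = 15
  seg 30: (81,-6) -> (78,-6), length = 3
  seg 31: (78,-6) -> (68,-6), length = 10
  seg 32: (68,-6) -> (54,-6), length = 14
  seg 33: (54,-6) -> (69,-6), length = 15
  seg 34: (69,-6) -> (66,-6), length = 3
  seg 35: (66,-6) -> (81,-6), length = 15
  seg 36: (81,-6) -> (78,-6), length = 3
  seg 37: (78,-6) -> (93,-6), length = 15
  seg 38: (93,-6) -> (90,-6), length = 3
  seg 39: (90,-6) -> (105,-6), length = 15
  seg 40: (105,-6) -> (102,-6), length = 3
  seg 41: (102,-6) -> (87,-6), length = 15
Total = 399

Answer: 399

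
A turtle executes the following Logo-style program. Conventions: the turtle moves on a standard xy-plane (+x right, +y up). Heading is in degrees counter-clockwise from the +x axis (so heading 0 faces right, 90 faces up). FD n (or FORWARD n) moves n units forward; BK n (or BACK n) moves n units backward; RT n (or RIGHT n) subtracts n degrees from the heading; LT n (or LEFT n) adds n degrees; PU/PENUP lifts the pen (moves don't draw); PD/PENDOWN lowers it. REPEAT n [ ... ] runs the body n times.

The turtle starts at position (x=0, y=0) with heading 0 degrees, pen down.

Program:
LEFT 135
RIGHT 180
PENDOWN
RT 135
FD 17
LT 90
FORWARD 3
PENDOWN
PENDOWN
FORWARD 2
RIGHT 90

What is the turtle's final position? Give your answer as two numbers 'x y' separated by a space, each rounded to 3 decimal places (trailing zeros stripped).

Answer: -17 -5

Derivation:
Executing turtle program step by step:
Start: pos=(0,0), heading=0, pen down
LT 135: heading 0 -> 135
RT 180: heading 135 -> 315
PD: pen down
RT 135: heading 315 -> 180
FD 17: (0,0) -> (-17,0) [heading=180, draw]
LT 90: heading 180 -> 270
FD 3: (-17,0) -> (-17,-3) [heading=270, draw]
PD: pen down
PD: pen down
FD 2: (-17,-3) -> (-17,-5) [heading=270, draw]
RT 90: heading 270 -> 180
Final: pos=(-17,-5), heading=180, 3 segment(s) drawn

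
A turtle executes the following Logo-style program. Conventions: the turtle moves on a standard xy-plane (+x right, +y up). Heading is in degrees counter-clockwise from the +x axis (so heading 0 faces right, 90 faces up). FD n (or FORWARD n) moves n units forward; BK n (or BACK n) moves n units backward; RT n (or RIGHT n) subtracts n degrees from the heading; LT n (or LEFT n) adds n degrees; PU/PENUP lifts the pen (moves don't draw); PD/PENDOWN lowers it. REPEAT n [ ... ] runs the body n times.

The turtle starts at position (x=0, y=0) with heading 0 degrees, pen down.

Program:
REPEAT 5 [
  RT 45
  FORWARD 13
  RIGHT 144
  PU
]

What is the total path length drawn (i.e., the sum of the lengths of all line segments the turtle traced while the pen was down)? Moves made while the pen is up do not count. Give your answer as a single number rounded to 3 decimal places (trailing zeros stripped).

Executing turtle program step by step:
Start: pos=(0,0), heading=0, pen down
REPEAT 5 [
  -- iteration 1/5 --
  RT 45: heading 0 -> 315
  FD 13: (0,0) -> (9.192,-9.192) [heading=315, draw]
  RT 144: heading 315 -> 171
  PU: pen up
  -- iteration 2/5 --
  RT 45: heading 171 -> 126
  FD 13: (9.192,-9.192) -> (1.551,1.325) [heading=126, move]
  RT 144: heading 126 -> 342
  PU: pen up
  -- iteration 3/5 --
  RT 45: heading 342 -> 297
  FD 13: (1.551,1.325) -> (7.453,-10.258) [heading=297, move]
  RT 144: heading 297 -> 153
  PU: pen up
  -- iteration 4/5 --
  RT 45: heading 153 -> 108
  FD 13: (7.453,-10.258) -> (3.436,2.105) [heading=108, move]
  RT 144: heading 108 -> 324
  PU: pen up
  -- iteration 5/5 --
  RT 45: heading 324 -> 279
  FD 13: (3.436,2.105) -> (5.469,-10.734) [heading=279, move]
  RT 144: heading 279 -> 135
  PU: pen up
]
Final: pos=(5.469,-10.734), heading=135, 1 segment(s) drawn

Segment lengths:
  seg 1: (0,0) -> (9.192,-9.192), length = 13
Total = 13

Answer: 13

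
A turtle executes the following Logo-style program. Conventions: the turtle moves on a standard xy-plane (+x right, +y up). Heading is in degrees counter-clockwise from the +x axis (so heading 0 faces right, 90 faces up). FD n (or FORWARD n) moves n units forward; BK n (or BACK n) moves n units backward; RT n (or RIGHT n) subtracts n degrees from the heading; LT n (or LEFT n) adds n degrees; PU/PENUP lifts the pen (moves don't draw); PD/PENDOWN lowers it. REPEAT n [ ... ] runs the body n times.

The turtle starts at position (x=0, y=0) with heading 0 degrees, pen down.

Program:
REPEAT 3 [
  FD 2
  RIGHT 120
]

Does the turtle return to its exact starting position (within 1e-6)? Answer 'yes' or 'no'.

Answer: yes

Derivation:
Executing turtle program step by step:
Start: pos=(0,0), heading=0, pen down
REPEAT 3 [
  -- iteration 1/3 --
  FD 2: (0,0) -> (2,0) [heading=0, draw]
  RT 120: heading 0 -> 240
  -- iteration 2/3 --
  FD 2: (2,0) -> (1,-1.732) [heading=240, draw]
  RT 120: heading 240 -> 120
  -- iteration 3/3 --
  FD 2: (1,-1.732) -> (0,0) [heading=120, draw]
  RT 120: heading 120 -> 0
]
Final: pos=(0,0), heading=0, 3 segment(s) drawn

Start position: (0, 0)
Final position: (0, 0)
Distance = 0; < 1e-6 -> CLOSED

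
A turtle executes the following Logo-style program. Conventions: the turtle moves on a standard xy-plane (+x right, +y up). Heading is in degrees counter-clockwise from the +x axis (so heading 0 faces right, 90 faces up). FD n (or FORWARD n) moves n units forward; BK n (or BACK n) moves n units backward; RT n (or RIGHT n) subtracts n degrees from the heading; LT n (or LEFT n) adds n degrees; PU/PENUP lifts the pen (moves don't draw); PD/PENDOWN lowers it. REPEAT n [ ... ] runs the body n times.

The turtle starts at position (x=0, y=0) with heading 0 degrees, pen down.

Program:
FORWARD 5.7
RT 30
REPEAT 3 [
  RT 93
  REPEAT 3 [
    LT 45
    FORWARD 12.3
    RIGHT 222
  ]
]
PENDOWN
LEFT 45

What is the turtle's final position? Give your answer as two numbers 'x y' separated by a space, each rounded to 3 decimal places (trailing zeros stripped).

Executing turtle program step by step:
Start: pos=(0,0), heading=0, pen down
FD 5.7: (0,0) -> (5.7,0) [heading=0, draw]
RT 30: heading 0 -> 330
REPEAT 3 [
  -- iteration 1/3 --
  RT 93: heading 330 -> 237
  REPEAT 3 [
    -- iteration 1/3 --
    LT 45: heading 237 -> 282
    FD 12.3: (5.7,0) -> (8.257,-12.031) [heading=282, draw]
    RT 222: heading 282 -> 60
    -- iteration 2/3 --
    LT 45: heading 60 -> 105
    FD 12.3: (8.257,-12.031) -> (5.074,-0.15) [heading=105, draw]
    RT 222: heading 105 -> 243
    -- iteration 3/3 --
    LT 45: heading 243 -> 288
    FD 12.3: (5.074,-0.15) -> (8.875,-11.848) [heading=288, draw]
    RT 222: heading 288 -> 66
  ]
  -- iteration 2/3 --
  RT 93: heading 66 -> 333
  REPEAT 3 [
    -- iteration 1/3 --
    LT 45: heading 333 -> 18
    FD 12.3: (8.875,-11.848) -> (20.573,-8.047) [heading=18, draw]
    RT 222: heading 18 -> 156
    -- iteration 2/3 --
    LT 45: heading 156 -> 201
    FD 12.3: (20.573,-8.047) -> (9.09,-12.455) [heading=201, draw]
    RT 222: heading 201 -> 339
    -- iteration 3/3 --
    LT 45: heading 339 -> 24
    FD 12.3: (9.09,-12.455) -> (20.326,-7.452) [heading=24, draw]
    RT 222: heading 24 -> 162
  ]
  -- iteration 3/3 --
  RT 93: heading 162 -> 69
  REPEAT 3 [
    -- iteration 1/3 --
    LT 45: heading 69 -> 114
    FD 12.3: (20.326,-7.452) -> (15.323,3.784) [heading=114, draw]
    RT 222: heading 114 -> 252
    -- iteration 2/3 --
    LT 45: heading 252 -> 297
    FD 12.3: (15.323,3.784) -> (20.908,-7.175) [heading=297, draw]
    RT 222: heading 297 -> 75
    -- iteration 3/3 --
    LT 45: heading 75 -> 120
    FD 12.3: (20.908,-7.175) -> (14.758,3.477) [heading=120, draw]
    RT 222: heading 120 -> 258
  ]
]
PD: pen down
LT 45: heading 258 -> 303
Final: pos=(14.758,3.477), heading=303, 10 segment(s) drawn

Answer: 14.758 3.477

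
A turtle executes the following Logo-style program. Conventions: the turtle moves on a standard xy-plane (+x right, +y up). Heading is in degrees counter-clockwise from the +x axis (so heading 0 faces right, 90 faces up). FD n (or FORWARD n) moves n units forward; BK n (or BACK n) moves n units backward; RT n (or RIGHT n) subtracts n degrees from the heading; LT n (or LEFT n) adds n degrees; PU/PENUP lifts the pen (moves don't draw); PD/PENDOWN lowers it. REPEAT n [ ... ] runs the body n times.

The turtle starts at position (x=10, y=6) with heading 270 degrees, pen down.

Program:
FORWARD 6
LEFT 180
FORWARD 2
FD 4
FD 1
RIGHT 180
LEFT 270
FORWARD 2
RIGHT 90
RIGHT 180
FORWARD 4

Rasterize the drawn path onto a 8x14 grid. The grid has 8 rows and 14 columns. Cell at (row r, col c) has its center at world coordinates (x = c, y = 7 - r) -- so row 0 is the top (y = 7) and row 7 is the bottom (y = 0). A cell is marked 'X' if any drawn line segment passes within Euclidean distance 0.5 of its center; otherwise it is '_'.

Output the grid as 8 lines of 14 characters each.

Answer: ________XXX___
________X_X___
________X_X___
________X_X___
________X_X___
__________X___
__________X___
__________X___

Derivation:
Segment 0: (10,6) -> (10,0)
Segment 1: (10,0) -> (10,2)
Segment 2: (10,2) -> (10,6)
Segment 3: (10,6) -> (10,7)
Segment 4: (10,7) -> (8,7)
Segment 5: (8,7) -> (8,3)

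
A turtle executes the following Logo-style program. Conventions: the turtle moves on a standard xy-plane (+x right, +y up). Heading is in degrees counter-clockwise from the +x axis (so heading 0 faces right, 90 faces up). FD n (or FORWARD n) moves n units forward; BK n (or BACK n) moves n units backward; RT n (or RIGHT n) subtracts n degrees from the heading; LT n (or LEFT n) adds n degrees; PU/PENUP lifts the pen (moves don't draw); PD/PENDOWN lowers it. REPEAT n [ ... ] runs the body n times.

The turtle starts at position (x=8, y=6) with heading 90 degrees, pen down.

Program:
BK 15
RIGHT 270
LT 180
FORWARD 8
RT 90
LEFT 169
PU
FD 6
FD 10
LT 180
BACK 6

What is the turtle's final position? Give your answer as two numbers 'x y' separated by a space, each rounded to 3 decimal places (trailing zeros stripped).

Answer: 20.198 12.596

Derivation:
Executing turtle program step by step:
Start: pos=(8,6), heading=90, pen down
BK 15: (8,6) -> (8,-9) [heading=90, draw]
RT 270: heading 90 -> 180
LT 180: heading 180 -> 0
FD 8: (8,-9) -> (16,-9) [heading=0, draw]
RT 90: heading 0 -> 270
LT 169: heading 270 -> 79
PU: pen up
FD 6: (16,-9) -> (17.145,-3.11) [heading=79, move]
FD 10: (17.145,-3.11) -> (19.053,6.706) [heading=79, move]
LT 180: heading 79 -> 259
BK 6: (19.053,6.706) -> (20.198,12.596) [heading=259, move]
Final: pos=(20.198,12.596), heading=259, 2 segment(s) drawn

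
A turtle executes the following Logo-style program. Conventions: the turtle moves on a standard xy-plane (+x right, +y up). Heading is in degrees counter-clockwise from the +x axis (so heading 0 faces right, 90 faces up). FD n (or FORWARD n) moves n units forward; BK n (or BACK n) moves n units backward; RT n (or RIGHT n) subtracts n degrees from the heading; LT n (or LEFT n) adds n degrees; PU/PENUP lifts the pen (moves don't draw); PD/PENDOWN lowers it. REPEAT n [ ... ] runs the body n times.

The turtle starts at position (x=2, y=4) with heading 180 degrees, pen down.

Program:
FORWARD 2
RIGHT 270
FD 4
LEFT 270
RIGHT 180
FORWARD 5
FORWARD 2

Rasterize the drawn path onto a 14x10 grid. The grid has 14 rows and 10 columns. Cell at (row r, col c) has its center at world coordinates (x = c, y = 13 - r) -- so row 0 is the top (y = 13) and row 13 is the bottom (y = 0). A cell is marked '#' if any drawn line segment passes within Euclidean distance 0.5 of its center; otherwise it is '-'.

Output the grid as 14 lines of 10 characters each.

Answer: ----------
----------
----------
----------
----------
----------
----------
----------
----------
###-------
#---------
#---------
#---------
########--

Derivation:
Segment 0: (2,4) -> (0,4)
Segment 1: (0,4) -> (0,0)
Segment 2: (0,0) -> (5,0)
Segment 3: (5,0) -> (7,0)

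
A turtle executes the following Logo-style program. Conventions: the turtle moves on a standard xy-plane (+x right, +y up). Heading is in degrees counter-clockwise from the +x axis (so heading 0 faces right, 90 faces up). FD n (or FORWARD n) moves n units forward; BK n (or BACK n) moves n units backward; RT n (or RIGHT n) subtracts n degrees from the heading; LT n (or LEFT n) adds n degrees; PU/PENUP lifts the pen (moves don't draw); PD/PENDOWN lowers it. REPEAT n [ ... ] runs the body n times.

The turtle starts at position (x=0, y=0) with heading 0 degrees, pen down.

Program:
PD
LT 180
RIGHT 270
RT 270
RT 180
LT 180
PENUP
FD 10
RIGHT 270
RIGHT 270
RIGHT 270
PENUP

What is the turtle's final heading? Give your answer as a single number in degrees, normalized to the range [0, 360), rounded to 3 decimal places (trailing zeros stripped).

Answer: 270

Derivation:
Executing turtle program step by step:
Start: pos=(0,0), heading=0, pen down
PD: pen down
LT 180: heading 0 -> 180
RT 270: heading 180 -> 270
RT 270: heading 270 -> 0
RT 180: heading 0 -> 180
LT 180: heading 180 -> 0
PU: pen up
FD 10: (0,0) -> (10,0) [heading=0, move]
RT 270: heading 0 -> 90
RT 270: heading 90 -> 180
RT 270: heading 180 -> 270
PU: pen up
Final: pos=(10,0), heading=270, 0 segment(s) drawn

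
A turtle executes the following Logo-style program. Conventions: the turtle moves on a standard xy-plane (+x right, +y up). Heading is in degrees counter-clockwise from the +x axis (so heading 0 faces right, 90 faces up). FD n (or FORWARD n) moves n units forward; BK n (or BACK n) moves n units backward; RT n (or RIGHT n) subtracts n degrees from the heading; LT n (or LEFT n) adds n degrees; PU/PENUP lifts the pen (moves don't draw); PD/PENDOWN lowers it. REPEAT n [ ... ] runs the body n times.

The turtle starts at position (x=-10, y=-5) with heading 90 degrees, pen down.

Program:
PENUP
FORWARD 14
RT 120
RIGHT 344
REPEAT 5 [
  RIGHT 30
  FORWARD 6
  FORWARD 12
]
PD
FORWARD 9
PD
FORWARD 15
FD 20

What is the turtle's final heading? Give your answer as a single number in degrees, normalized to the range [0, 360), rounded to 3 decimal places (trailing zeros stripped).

Answer: 196

Derivation:
Executing turtle program step by step:
Start: pos=(-10,-5), heading=90, pen down
PU: pen up
FD 14: (-10,-5) -> (-10,9) [heading=90, move]
RT 120: heading 90 -> 330
RT 344: heading 330 -> 346
REPEAT 5 [
  -- iteration 1/5 --
  RT 30: heading 346 -> 316
  FD 6: (-10,9) -> (-5.684,4.832) [heading=316, move]
  FD 12: (-5.684,4.832) -> (2.948,-3.504) [heading=316, move]
  -- iteration 2/5 --
  RT 30: heading 316 -> 286
  FD 6: (2.948,-3.504) -> (4.602,-9.271) [heading=286, move]
  FD 12: (4.602,-9.271) -> (7.91,-20.807) [heading=286, move]
  -- iteration 3/5 --
  RT 30: heading 286 -> 256
  FD 6: (7.91,-20.807) -> (6.458,-26.628) [heading=256, move]
  FD 12: (6.458,-26.628) -> (3.555,-38.272) [heading=256, move]
  -- iteration 4/5 --
  RT 30: heading 256 -> 226
  FD 6: (3.555,-38.272) -> (-0.613,-42.588) [heading=226, move]
  FD 12: (-0.613,-42.588) -> (-8.949,-51.22) [heading=226, move]
  -- iteration 5/5 --
  RT 30: heading 226 -> 196
  FD 6: (-8.949,-51.22) -> (-14.716,-52.874) [heading=196, move]
  FD 12: (-14.716,-52.874) -> (-26.252,-56.181) [heading=196, move]
]
PD: pen down
FD 9: (-26.252,-56.181) -> (-34.903,-58.662) [heading=196, draw]
PD: pen down
FD 15: (-34.903,-58.662) -> (-49.322,-62.797) [heading=196, draw]
FD 20: (-49.322,-62.797) -> (-68.547,-68.31) [heading=196, draw]
Final: pos=(-68.547,-68.31), heading=196, 3 segment(s) drawn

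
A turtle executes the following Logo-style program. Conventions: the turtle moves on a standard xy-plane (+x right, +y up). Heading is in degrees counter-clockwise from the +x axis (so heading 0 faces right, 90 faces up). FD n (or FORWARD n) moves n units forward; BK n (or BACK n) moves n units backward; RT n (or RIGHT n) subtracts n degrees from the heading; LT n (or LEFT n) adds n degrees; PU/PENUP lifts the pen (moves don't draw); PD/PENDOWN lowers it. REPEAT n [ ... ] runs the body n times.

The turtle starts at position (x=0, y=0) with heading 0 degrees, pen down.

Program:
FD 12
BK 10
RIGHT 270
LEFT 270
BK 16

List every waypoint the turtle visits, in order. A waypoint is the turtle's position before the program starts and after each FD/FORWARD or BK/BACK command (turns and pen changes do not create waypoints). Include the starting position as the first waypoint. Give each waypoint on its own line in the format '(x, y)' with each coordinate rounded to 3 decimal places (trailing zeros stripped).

Answer: (0, 0)
(12, 0)
(2, 0)
(-14, 0)

Derivation:
Executing turtle program step by step:
Start: pos=(0,0), heading=0, pen down
FD 12: (0,0) -> (12,0) [heading=0, draw]
BK 10: (12,0) -> (2,0) [heading=0, draw]
RT 270: heading 0 -> 90
LT 270: heading 90 -> 0
BK 16: (2,0) -> (-14,0) [heading=0, draw]
Final: pos=(-14,0), heading=0, 3 segment(s) drawn
Waypoints (4 total):
(0, 0)
(12, 0)
(2, 0)
(-14, 0)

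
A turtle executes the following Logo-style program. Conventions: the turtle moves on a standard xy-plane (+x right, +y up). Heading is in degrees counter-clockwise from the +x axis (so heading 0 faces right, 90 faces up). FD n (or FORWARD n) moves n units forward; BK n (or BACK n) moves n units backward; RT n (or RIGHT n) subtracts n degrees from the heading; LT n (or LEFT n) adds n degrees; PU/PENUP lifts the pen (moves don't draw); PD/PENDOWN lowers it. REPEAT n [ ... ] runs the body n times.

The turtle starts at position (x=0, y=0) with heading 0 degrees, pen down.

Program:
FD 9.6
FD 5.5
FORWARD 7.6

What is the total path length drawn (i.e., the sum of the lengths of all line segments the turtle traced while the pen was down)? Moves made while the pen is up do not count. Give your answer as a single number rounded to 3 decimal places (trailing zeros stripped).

Answer: 22.7

Derivation:
Executing turtle program step by step:
Start: pos=(0,0), heading=0, pen down
FD 9.6: (0,0) -> (9.6,0) [heading=0, draw]
FD 5.5: (9.6,0) -> (15.1,0) [heading=0, draw]
FD 7.6: (15.1,0) -> (22.7,0) [heading=0, draw]
Final: pos=(22.7,0), heading=0, 3 segment(s) drawn

Segment lengths:
  seg 1: (0,0) -> (9.6,0), length = 9.6
  seg 2: (9.6,0) -> (15.1,0), length = 5.5
  seg 3: (15.1,0) -> (22.7,0), length = 7.6
Total = 22.7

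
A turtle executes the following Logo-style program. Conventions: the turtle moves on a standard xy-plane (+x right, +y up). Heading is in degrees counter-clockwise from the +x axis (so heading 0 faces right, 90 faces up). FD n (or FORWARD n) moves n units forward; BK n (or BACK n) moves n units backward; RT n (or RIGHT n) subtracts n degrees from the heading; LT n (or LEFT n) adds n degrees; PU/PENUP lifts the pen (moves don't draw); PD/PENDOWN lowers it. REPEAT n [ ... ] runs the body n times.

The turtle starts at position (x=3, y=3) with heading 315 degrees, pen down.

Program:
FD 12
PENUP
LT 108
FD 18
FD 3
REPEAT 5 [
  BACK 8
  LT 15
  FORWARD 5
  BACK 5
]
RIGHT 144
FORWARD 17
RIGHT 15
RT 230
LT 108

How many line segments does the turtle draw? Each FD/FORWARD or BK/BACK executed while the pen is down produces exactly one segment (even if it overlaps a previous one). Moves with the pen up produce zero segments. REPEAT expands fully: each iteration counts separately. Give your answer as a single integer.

Executing turtle program step by step:
Start: pos=(3,3), heading=315, pen down
FD 12: (3,3) -> (11.485,-5.485) [heading=315, draw]
PU: pen up
LT 108: heading 315 -> 63
FD 18: (11.485,-5.485) -> (19.657,10.553) [heading=63, move]
FD 3: (19.657,10.553) -> (21.019,13.226) [heading=63, move]
REPEAT 5 [
  -- iteration 1/5 --
  BK 8: (21.019,13.226) -> (17.387,6.098) [heading=63, move]
  LT 15: heading 63 -> 78
  FD 5: (17.387,6.098) -> (18.427,10.989) [heading=78, move]
  BK 5: (18.427,10.989) -> (17.387,6.098) [heading=78, move]
  -- iteration 2/5 --
  BK 8: (17.387,6.098) -> (15.724,-1.727) [heading=78, move]
  LT 15: heading 78 -> 93
  FD 5: (15.724,-1.727) -> (15.462,3.266) [heading=93, move]
  BK 5: (15.462,3.266) -> (15.724,-1.727) [heading=93, move]
  -- iteration 3/5 --
  BK 8: (15.724,-1.727) -> (16.143,-9.716) [heading=93, move]
  LT 15: heading 93 -> 108
  FD 5: (16.143,-9.716) -> (14.597,-4.961) [heading=108, move]
  BK 5: (14.597,-4.961) -> (16.143,-9.716) [heading=108, move]
  -- iteration 4/5 --
  BK 8: (16.143,-9.716) -> (18.615,-17.325) [heading=108, move]
  LT 15: heading 108 -> 123
  FD 5: (18.615,-17.325) -> (15.891,-13.132) [heading=123, move]
  BK 5: (15.891,-13.132) -> (18.615,-17.325) [heading=123, move]
  -- iteration 5/5 --
  BK 8: (18.615,-17.325) -> (22.972,-24.034) [heading=123, move]
  LT 15: heading 123 -> 138
  FD 5: (22.972,-24.034) -> (19.256,-20.689) [heading=138, move]
  BK 5: (19.256,-20.689) -> (22.972,-24.034) [heading=138, move]
]
RT 144: heading 138 -> 354
FD 17: (22.972,-24.034) -> (39.879,-25.811) [heading=354, move]
RT 15: heading 354 -> 339
RT 230: heading 339 -> 109
LT 108: heading 109 -> 217
Final: pos=(39.879,-25.811), heading=217, 1 segment(s) drawn
Segments drawn: 1

Answer: 1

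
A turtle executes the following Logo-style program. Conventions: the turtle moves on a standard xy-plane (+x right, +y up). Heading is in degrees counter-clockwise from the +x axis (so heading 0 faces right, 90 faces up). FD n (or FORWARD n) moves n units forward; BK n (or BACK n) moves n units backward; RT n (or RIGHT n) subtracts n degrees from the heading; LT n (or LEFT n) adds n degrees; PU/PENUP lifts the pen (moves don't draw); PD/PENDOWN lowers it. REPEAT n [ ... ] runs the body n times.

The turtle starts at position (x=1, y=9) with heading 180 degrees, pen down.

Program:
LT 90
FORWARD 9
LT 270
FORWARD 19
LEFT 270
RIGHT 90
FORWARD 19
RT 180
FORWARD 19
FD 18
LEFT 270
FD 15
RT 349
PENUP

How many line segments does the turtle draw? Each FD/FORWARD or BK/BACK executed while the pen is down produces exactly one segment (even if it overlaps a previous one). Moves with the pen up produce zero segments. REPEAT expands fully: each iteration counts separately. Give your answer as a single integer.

Executing turtle program step by step:
Start: pos=(1,9), heading=180, pen down
LT 90: heading 180 -> 270
FD 9: (1,9) -> (1,0) [heading=270, draw]
LT 270: heading 270 -> 180
FD 19: (1,0) -> (-18,0) [heading=180, draw]
LT 270: heading 180 -> 90
RT 90: heading 90 -> 0
FD 19: (-18,0) -> (1,0) [heading=0, draw]
RT 180: heading 0 -> 180
FD 19: (1,0) -> (-18,0) [heading=180, draw]
FD 18: (-18,0) -> (-36,0) [heading=180, draw]
LT 270: heading 180 -> 90
FD 15: (-36,0) -> (-36,15) [heading=90, draw]
RT 349: heading 90 -> 101
PU: pen up
Final: pos=(-36,15), heading=101, 6 segment(s) drawn
Segments drawn: 6

Answer: 6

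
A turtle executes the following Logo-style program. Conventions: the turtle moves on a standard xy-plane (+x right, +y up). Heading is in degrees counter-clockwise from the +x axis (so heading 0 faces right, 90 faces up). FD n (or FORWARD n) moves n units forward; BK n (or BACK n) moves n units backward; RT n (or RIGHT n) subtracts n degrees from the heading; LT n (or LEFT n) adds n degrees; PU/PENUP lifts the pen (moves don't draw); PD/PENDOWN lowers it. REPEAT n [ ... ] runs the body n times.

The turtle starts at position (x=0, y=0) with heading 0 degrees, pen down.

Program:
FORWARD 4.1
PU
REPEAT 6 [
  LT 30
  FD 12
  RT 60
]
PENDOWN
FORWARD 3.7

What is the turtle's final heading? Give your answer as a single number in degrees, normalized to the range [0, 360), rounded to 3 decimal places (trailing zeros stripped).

Executing turtle program step by step:
Start: pos=(0,0), heading=0, pen down
FD 4.1: (0,0) -> (4.1,0) [heading=0, draw]
PU: pen up
REPEAT 6 [
  -- iteration 1/6 --
  LT 30: heading 0 -> 30
  FD 12: (4.1,0) -> (14.492,6) [heading=30, move]
  RT 60: heading 30 -> 330
  -- iteration 2/6 --
  LT 30: heading 330 -> 0
  FD 12: (14.492,6) -> (26.492,6) [heading=0, move]
  RT 60: heading 0 -> 300
  -- iteration 3/6 --
  LT 30: heading 300 -> 330
  FD 12: (26.492,6) -> (36.885,0) [heading=330, move]
  RT 60: heading 330 -> 270
  -- iteration 4/6 --
  LT 30: heading 270 -> 300
  FD 12: (36.885,0) -> (42.885,-10.392) [heading=300, move]
  RT 60: heading 300 -> 240
  -- iteration 5/6 --
  LT 30: heading 240 -> 270
  FD 12: (42.885,-10.392) -> (42.885,-22.392) [heading=270, move]
  RT 60: heading 270 -> 210
  -- iteration 6/6 --
  LT 30: heading 210 -> 240
  FD 12: (42.885,-22.392) -> (36.885,-32.785) [heading=240, move]
  RT 60: heading 240 -> 180
]
PD: pen down
FD 3.7: (36.885,-32.785) -> (33.185,-32.785) [heading=180, draw]
Final: pos=(33.185,-32.785), heading=180, 2 segment(s) drawn

Answer: 180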